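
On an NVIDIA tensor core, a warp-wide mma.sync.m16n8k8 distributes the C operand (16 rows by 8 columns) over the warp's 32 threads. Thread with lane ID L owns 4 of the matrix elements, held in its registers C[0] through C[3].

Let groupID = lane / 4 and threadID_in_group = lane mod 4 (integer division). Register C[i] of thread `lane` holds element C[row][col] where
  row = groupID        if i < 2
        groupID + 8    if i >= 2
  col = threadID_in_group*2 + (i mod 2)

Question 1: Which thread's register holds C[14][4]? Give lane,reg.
r: 14->gid=6,r8=1  c: 4->tid=2,i&1=0
L=6*4+2=26  i=1*2+0=2

26,2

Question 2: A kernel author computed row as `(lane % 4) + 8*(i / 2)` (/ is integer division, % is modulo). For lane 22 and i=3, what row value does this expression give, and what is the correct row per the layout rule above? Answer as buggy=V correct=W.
`(lane % 4) + 8*(i / 2)`[22,3]->10
L=22->g=22>>2=5, t=22&3=2
[3]->row 5+8=13  col 2·2+1=5
row: 10 vs 13

buggy=10 correct=13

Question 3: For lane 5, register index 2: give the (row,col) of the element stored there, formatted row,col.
L=5⇒gr=5>>2=1, th=5&3=1
[2]⇒row 1+8=9  col 1·2+0=2

9,2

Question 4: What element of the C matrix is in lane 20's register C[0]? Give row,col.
lane 20: G=5 (20/4), T=0 (20%4)
i=0: r=5+0=5, c=0*2+0=0

5,0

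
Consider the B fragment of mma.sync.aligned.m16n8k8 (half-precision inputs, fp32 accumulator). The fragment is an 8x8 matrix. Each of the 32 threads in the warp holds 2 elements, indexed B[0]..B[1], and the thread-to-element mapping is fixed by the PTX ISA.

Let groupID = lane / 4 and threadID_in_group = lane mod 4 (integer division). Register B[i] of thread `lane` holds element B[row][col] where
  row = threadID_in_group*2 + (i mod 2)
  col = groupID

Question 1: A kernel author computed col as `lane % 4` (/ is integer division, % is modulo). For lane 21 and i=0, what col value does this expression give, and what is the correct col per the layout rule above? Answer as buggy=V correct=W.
`lane % 4`[21,0]->1
21: g=5,t=1
[0] (1*2+0,5) = (2,5)
col: 1 vs 5

buggy=1 correct=5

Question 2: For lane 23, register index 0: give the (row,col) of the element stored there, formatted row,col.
23: gid=5,tid=3
[0] (3*2+0,5) = (6,5)

6,5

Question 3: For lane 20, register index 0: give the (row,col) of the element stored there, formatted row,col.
0,5

20: gr=5,th=0
[0] (0*2+0,5) = (0,5)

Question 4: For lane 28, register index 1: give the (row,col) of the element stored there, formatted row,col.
1,7

lane 28: grp=7 (28/4), tig=0 (28%4)
i=1: r=0*2+1=1, c=grp=7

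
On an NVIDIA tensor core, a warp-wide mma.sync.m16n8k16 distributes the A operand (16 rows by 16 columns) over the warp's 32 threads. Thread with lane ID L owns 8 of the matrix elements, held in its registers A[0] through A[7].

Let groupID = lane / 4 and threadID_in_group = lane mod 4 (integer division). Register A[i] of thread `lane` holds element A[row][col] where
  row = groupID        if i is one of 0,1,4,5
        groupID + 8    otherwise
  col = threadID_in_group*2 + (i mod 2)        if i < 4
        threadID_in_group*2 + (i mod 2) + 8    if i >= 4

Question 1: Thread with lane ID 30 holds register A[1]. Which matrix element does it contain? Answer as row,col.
7,5

lane 30=>30/4=7, 30 mod 4=2
i=1  r:7+0=>7  c:2·2+1+0=>5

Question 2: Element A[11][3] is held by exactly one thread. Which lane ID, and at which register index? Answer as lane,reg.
r: 11->gid=3,r8=1  c: 3->c8=0,tid=1,i&1=1
L=3*4+1=13  i=0*4+1*2+1=3

13,3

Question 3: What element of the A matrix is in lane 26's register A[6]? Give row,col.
lane 26: gid=6 (26/4), tid=2 (26%4)
i=6: r=6+8=14, c=2*2+0+8=12

14,12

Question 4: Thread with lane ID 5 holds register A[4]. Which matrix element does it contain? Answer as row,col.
1,10

lane 5→5/4=1, 5 mod 4=1
i=4  r:1+0→1  c:2·1+0+8→10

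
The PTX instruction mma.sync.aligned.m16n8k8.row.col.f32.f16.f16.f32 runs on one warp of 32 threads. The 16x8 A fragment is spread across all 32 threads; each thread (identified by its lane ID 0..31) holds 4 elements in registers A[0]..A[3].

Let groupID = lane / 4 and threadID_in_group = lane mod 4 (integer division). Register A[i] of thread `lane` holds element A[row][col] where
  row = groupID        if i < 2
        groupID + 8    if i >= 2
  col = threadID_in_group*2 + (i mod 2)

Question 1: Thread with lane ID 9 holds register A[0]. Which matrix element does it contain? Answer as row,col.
9: G=2,T=1
[0] (2+0,1*2+0) = (2,2)

2,2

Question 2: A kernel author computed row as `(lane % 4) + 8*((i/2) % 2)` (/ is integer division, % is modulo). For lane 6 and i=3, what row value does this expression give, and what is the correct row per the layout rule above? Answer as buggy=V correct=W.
`(lane % 4) + 8*((i/2) % 2)`[6,3]->10
6: gid=1,tid=2
[3] (1+8,2*2+1) = (9,5)
row: 10 vs 9

buggy=10 correct=9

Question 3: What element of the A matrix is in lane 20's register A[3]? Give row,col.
20: grp=5,tig=0
[3] (5+8,0*2+1) = (13,1)

13,1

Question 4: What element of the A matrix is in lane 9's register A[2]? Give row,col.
L=9→G=9>>2=2, T=9&3=1
[2]→row 2+8=10  col 1·2+0=2

10,2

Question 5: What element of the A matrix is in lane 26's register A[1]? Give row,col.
lane 26: grp=6 (26/4), tig=2 (26%4)
i=1: r=6+0=6, c=2*2+1=5

6,5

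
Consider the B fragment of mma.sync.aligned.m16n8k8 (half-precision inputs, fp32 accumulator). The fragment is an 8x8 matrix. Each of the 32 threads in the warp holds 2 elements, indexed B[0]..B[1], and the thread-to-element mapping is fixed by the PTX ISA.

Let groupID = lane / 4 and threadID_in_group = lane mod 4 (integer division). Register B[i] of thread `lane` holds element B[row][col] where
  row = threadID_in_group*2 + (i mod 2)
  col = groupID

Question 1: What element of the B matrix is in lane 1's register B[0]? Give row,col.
2,0

lane 1: gr=0 (1/4), th=1 (1%4)
i=0: r=1*2+0=2, c=gr=0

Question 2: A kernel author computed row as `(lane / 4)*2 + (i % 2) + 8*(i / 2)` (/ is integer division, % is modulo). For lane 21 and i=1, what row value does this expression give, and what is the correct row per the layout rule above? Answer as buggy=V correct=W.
`(lane / 4)*2 + (i % 2) + 8*(i / 2)`[21,1]⇒11
lane 21: gr=5 (21/4), th=1 (21%4)
i=1: r=1*2+1=3, c=gr=5
row: 11 vs 3

buggy=11 correct=3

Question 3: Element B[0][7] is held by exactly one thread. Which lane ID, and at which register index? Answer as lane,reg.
28,0

c=7⇒gr=7  r=0⇒th=0,odd=0
L=7*4+0=28  i=0=0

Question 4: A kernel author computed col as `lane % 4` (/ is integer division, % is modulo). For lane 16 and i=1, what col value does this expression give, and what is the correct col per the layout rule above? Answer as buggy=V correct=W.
buggy=0 correct=4

`lane % 4`[16,1]=>0
L=16=>grp=16>>2=4, tig=16&3=0
[1]=>row 0·2+1=1  col grp=4
col: 0 vs 4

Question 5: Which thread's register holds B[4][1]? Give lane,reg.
6,0

c=1⇒gr=1  r=4⇒th=2,odd=0
L=1*4+2=6  i=0=0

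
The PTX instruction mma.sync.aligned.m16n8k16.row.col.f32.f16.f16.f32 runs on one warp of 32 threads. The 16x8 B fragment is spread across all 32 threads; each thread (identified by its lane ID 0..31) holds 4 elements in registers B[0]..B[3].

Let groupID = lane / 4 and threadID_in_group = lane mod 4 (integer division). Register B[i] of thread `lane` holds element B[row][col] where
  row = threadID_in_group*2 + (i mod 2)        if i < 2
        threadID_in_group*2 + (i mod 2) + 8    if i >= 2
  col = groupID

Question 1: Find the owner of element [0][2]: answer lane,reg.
8,0

c:2=>grp=2  r:0=>rB=0,tig=0,lo=0
L=2*4+0=8  i=0*2+0=0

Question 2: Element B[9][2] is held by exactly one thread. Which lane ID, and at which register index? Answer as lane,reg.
c:2=>grp=2  r:9=>rB=1,tig=0,lo=1
L=2*4+0=8  i=1*2+1=3

8,3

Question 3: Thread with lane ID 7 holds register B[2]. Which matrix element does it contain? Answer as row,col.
14,1

7: grp=1,tig=3
[2] (3*2+0+8,1) = (14,1)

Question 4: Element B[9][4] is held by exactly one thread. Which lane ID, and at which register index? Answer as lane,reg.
16,3

c:4=>grp=4  r:9=>rB=1,tig=0,lo=1
L=4*4+0=16  i=1*2+1=3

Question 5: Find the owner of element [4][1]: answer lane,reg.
6,0

c=1⇒gr=1  r=4⇒Rb=0,th=2,odd=0
L=1*4+2=6  i=0*2+0=0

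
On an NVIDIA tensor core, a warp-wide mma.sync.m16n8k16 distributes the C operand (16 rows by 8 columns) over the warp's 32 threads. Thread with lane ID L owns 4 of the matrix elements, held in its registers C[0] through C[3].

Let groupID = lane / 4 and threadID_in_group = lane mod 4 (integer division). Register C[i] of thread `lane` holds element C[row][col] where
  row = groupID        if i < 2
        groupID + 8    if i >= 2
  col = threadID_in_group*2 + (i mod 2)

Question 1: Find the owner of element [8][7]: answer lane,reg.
r: 8->gid=0,r8=1  c: 7->tid=3,i&1=1
L=0*4+3=3  i=1*2+1=3

3,3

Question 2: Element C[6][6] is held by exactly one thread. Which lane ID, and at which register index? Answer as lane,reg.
27,0

r=6->g=6,rb=0  c=6->t=3,b0=0
L=6*4+3=27  i=0*2+0=0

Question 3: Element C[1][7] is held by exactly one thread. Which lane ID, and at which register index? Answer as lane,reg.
r:1=>grp=1,rB=0  c:7=>tig=3,lo=1
L=1*4+3=7  i=0*2+1=1

7,1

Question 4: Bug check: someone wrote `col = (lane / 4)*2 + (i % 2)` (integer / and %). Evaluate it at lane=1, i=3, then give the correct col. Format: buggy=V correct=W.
`(lane / 4)*2 + (i % 2)`[1,3]->1
1: g=0,t=1
[3] (0+8,1*2+1) = (8,3)
col: 1 vs 3

buggy=1 correct=3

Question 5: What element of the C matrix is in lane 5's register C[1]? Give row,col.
1,3

lane 5: G=1 (5/4), T=1 (5%4)
i=1: r=1+0=1, c=1*2+1=3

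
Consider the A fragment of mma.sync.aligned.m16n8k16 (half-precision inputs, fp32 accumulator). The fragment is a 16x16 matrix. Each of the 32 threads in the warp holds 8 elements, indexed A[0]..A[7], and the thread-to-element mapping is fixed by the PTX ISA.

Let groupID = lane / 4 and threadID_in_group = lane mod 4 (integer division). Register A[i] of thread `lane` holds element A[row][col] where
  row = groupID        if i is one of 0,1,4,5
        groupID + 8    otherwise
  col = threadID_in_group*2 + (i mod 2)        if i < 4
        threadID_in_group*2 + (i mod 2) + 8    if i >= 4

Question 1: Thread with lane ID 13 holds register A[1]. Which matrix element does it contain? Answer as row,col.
13: g=3,t=1
[1] (3+0,1*2+1+0) = (3,3)

3,3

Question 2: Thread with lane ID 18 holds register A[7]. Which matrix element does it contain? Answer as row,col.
12,13

lane 18: G=4 (18/4), T=2 (18%4)
i=7: r=4+8=12, c=2*2+1+8=13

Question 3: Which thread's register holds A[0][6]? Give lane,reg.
r:0=>grp=0,rB=0  c:6=>cB=0,tig=3,lo=0
L=0*4+3=3  i=0*4+0*2+0=0

3,0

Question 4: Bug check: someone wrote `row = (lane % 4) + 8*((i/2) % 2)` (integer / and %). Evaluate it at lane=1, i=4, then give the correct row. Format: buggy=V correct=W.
`(lane % 4) + 8*((i/2) % 2)`[1,4]⇒1
L=1⇒gr=1>>2=0, th=1&3=1
[4]⇒row 0+0=0  col 1·2+0+8=10
row: 1 vs 0

buggy=1 correct=0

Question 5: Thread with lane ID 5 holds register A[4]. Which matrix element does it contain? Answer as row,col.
5: grp=1,tig=1
[4] (1+0,1*2+0+8) = (1,10)

1,10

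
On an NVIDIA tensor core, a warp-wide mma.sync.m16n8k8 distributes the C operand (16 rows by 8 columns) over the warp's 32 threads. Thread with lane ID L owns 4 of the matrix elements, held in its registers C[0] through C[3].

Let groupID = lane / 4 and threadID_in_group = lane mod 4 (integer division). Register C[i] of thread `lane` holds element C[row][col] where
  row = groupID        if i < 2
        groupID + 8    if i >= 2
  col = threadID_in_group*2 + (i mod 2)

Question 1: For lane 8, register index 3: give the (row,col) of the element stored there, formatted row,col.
10,1

lane 8: g=2 (8/4), t=0 (8%4)
i=3: r=2+8=10, c=0*2+1=1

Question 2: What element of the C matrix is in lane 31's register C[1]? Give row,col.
L=31->gid=31>>2=7, tid=31&3=3
[1]->row 7+0=7  col 3·2+1=7

7,7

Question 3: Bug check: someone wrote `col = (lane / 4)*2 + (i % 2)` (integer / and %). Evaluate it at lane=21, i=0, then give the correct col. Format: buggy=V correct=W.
buggy=10 correct=2

`(lane / 4)*2 + (i % 2)`[21,0]⇒10
lane 21: gr=5 (21/4), th=1 (21%4)
i=0: r=5+0=5, c=1*2+0=2
col: 10 vs 2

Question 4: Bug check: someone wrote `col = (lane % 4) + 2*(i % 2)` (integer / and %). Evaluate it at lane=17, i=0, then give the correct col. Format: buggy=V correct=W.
`(lane % 4) + 2*(i % 2)`[17,0]→1
L=17→G=17>>2=4, T=17&3=1
[0]→row 4+0=4  col 1·2+0=2
col: 1 vs 2

buggy=1 correct=2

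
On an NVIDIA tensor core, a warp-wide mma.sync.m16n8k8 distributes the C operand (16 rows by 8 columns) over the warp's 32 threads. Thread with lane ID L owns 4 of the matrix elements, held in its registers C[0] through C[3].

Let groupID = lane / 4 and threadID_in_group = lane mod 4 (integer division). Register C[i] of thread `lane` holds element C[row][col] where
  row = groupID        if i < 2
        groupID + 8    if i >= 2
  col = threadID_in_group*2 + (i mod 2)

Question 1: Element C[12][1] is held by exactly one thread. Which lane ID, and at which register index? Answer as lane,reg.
16,3

r:12=>grp=4,rB=1  c:1=>tig=0,lo=1
L=4*4+0=16  i=1*2+1=3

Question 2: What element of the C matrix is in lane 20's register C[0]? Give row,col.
5,0

lane 20⇒20/4=5, 20 mod 4=0
i=0  r:5+0⇒5  c:2·0+0⇒0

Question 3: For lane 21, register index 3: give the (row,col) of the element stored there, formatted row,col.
lane 21: gid=5 (21/4), tid=1 (21%4)
i=3: r=5+8=13, c=1*2+1=3

13,3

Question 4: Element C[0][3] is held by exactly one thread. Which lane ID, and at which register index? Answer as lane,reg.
1,1

r: 0->gid=0,r8=0  c: 3->tid=1,i&1=1
L=0*4+1=1  i=0*2+1=1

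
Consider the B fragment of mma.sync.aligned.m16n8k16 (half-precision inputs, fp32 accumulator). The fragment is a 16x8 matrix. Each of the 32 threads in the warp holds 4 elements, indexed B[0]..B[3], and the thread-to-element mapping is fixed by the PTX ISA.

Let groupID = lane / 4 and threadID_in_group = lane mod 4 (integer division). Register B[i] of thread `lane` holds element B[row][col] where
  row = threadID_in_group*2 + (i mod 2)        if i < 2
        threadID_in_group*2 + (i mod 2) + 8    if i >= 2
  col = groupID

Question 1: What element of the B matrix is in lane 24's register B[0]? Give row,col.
0,6

lane 24: g=6 (24/4), t=0 (24%4)
i=0: r=0*2+0+0=0, c=g=6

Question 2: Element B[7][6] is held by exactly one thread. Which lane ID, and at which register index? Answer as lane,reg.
27,1

c:6=>grp=6  r:7=>rB=0,tig=3,lo=1
L=6*4+3=27  i=0*2+1=1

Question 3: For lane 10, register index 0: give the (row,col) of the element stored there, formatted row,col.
4,2

10: g=2,t=2
[0] (2*2+0+0,2) = (4,2)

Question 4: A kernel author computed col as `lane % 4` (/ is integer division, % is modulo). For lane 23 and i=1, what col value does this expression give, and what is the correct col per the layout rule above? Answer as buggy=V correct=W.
`lane % 4`[23,1]⇒3
lane 23: gr=5 (23/4), th=3 (23%4)
i=1: r=3*2+1+0=7, c=gr=5
col: 3 vs 5

buggy=3 correct=5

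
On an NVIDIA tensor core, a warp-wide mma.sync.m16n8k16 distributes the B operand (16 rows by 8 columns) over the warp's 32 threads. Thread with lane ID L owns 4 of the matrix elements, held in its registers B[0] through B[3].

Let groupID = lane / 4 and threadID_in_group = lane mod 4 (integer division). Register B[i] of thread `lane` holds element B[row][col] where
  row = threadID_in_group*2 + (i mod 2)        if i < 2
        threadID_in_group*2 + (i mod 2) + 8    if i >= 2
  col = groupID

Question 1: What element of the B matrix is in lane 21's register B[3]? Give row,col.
11,5

21: G=5,T=1
[3] (1*2+1+8,5) = (11,5)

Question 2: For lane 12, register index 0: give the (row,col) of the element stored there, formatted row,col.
12: gid=3,tid=0
[0] (0*2+0+0,3) = (0,3)

0,3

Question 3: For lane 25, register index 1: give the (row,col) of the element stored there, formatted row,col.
3,6

25: gid=6,tid=1
[1] (1*2+1+0,6) = (3,6)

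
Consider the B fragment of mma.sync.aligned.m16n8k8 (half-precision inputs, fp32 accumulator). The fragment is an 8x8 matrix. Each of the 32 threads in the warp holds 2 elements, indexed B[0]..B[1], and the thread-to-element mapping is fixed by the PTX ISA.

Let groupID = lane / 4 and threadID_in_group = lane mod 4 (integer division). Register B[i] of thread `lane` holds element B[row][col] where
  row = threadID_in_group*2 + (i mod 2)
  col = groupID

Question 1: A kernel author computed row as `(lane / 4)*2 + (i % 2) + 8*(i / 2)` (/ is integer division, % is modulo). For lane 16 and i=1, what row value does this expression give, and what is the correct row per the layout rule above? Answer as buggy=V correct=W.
buggy=9 correct=1

`(lane / 4)*2 + (i % 2) + 8*(i / 2)`[16,1]⇒9
16: gr=4,th=0
[1] (0*2+1,4) = (1,4)
row: 9 vs 1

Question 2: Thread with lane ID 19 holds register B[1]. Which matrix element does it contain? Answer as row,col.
lane 19: grp=4 (19/4), tig=3 (19%4)
i=1: r=3*2+1=7, c=grp=4

7,4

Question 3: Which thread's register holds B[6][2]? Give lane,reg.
11,0

c=2→G=2  r=6→T=3,p=0
L=2*4+3=11  i=0=0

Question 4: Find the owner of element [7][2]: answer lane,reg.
11,1

c:2=>grp=2  r:7=>tig=3,lo=1
L=2*4+3=11  i=1=1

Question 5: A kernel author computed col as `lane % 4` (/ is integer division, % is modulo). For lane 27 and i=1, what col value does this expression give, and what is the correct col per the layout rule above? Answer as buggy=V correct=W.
buggy=3 correct=6

`lane % 4`[27,1]->3
lane 27->27/4=6, 27 mod 4=3
i=1  r:2·3+1->7  c:6
col: 3 vs 6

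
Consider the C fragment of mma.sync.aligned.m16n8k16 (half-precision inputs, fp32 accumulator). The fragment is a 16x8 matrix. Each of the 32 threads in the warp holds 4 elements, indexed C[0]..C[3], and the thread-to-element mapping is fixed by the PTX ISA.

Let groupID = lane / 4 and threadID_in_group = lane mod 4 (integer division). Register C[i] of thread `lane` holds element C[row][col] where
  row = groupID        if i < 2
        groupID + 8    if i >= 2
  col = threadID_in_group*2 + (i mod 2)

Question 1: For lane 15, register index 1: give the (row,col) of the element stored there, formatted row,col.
3,7

lane 15=>15/4=3, 15 mod 4=3
i=1  r:3+0=>3  c:2·3+1=>7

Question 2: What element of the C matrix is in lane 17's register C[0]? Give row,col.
4,2

17: g=4,t=1
[0] (4+0,1*2+0) = (4,2)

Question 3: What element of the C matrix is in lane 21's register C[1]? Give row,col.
lane 21⇒21/4=5, 21 mod 4=1
i=1  r:5+0⇒5  c:2·1+1⇒3

5,3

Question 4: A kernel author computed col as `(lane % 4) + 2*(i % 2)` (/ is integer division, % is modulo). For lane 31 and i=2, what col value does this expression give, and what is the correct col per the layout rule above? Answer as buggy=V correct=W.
`(lane % 4) + 2*(i % 2)`[31,2]⇒3
lane 31: gr=7 (31/4), th=3 (31%4)
i=2: r=7+8=15, c=3*2+0=6
col: 3 vs 6

buggy=3 correct=6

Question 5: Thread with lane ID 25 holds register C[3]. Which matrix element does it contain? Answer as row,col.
25: g=6,t=1
[3] (6+8,1*2+1) = (14,3)

14,3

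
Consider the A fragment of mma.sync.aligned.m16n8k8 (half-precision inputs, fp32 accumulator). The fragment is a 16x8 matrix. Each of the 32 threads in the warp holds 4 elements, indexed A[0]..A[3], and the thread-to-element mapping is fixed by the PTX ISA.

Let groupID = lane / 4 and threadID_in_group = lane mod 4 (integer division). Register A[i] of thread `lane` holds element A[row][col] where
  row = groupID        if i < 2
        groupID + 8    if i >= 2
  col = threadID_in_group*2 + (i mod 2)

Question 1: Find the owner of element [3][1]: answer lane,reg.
12,1

r:3=>grp=3,rB=0  c:1=>tig=0,lo=1
L=3*4+0=12  i=0*2+1=1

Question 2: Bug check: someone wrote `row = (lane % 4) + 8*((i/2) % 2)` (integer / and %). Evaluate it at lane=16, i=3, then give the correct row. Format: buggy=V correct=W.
buggy=8 correct=12

`(lane % 4) + 8*((i/2) % 2)`[16,3]→8
L=16→G=16>>2=4, T=16&3=0
[3]→row 4+8=12  col 0·2+1=1
row: 8 vs 12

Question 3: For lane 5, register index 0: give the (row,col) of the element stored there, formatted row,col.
1,2

L=5->g=5>>2=1, t=5&3=1
[0]->row 1+0=1  col 1·2+0=2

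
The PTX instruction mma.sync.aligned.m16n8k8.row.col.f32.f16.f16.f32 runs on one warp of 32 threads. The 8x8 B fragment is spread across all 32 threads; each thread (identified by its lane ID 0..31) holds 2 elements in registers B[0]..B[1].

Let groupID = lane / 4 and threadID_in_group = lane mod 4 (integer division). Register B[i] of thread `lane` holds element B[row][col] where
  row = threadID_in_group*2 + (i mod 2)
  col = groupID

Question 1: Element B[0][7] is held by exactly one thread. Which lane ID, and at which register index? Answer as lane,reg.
c: 7->gid=7  r: 0->tid=0,i&1=0
L=7*4+0=28  i=0=0

28,0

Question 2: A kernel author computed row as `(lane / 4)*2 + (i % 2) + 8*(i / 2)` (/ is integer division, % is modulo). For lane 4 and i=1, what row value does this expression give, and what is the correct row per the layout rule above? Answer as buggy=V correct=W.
`(lane / 4)*2 + (i % 2) + 8*(i / 2)`[4,1]->3
L=4->gid=4>>2=1, tid=4&3=0
[1]->row 0·2+1=1  col gid=1
row: 3 vs 1

buggy=3 correct=1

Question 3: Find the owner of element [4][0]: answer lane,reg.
2,0

c:0=>grp=0  r:4=>tig=2,lo=0
L=0*4+2=2  i=0=0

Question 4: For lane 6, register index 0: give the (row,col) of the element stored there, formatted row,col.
L=6->gid=6>>2=1, tid=6&3=2
[0]->row 2·2+0=4  col gid=1

4,1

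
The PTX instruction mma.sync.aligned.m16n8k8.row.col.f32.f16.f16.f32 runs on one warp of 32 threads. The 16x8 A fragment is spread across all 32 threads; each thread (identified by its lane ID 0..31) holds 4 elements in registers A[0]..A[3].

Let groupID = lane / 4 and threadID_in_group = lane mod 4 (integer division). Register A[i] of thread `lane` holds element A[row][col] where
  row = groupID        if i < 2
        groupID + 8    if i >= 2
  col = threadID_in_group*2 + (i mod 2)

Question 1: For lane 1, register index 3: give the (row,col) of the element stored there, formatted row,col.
8,3

lane 1: gr=0 (1/4), th=1 (1%4)
i=3: r=0+8=8, c=1*2+1=3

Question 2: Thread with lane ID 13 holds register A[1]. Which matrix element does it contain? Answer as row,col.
3,3

13: gr=3,th=1
[1] (3+0,1*2+1) = (3,3)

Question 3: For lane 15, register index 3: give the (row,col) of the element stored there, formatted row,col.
15: gr=3,th=3
[3] (3+8,3*2+1) = (11,7)

11,7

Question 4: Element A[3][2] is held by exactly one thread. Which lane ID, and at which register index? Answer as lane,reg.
r:3=>grp=3,rB=0  c:2=>tig=1,lo=0
L=3*4+1=13  i=0*2+0=0

13,0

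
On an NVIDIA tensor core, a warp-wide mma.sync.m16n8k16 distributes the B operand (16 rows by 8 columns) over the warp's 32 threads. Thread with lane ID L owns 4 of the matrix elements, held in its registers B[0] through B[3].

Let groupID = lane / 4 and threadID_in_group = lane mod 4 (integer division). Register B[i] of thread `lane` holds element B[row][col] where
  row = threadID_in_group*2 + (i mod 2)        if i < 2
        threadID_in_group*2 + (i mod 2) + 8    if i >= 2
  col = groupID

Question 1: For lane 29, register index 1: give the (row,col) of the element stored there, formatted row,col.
29: g=7,t=1
[1] (1*2+1+0,7) = (3,7)

3,7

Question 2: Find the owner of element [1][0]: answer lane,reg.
c:0=>grp=0  r:1=>rB=0,tig=0,lo=1
L=0*4+0=0  i=0*2+1=1

0,1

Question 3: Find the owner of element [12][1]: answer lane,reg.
c: 1->gid=1  r: 12->r8=1,tid=2,i&1=0
L=1*4+2=6  i=1*2+0=2

6,2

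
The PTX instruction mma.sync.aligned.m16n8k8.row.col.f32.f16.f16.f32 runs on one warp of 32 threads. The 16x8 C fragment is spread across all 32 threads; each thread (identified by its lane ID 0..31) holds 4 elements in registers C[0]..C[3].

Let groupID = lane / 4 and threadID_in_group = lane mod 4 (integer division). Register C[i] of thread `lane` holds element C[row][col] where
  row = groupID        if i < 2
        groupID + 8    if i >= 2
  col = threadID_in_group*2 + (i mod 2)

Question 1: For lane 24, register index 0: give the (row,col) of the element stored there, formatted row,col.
24: grp=6,tig=0
[0] (6+0,0*2+0) = (6,0)

6,0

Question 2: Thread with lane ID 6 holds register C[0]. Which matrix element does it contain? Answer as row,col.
L=6⇒gr=6>>2=1, th=6&3=2
[0]⇒row 1+0=1  col 2·2+0=4

1,4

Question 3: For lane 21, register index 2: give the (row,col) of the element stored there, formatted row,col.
L=21=>grp=21>>2=5, tig=21&3=1
[2]=>row 5+8=13  col 1·2+0=2

13,2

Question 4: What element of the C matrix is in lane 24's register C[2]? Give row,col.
14,0

lane 24: gid=6 (24/4), tid=0 (24%4)
i=2: r=6+8=14, c=0*2+0=0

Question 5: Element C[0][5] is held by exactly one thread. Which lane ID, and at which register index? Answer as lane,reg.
2,1

r=0⇒gr=0,Rb=0  c=5⇒th=2,odd=1
L=0*4+2=2  i=0*2+1=1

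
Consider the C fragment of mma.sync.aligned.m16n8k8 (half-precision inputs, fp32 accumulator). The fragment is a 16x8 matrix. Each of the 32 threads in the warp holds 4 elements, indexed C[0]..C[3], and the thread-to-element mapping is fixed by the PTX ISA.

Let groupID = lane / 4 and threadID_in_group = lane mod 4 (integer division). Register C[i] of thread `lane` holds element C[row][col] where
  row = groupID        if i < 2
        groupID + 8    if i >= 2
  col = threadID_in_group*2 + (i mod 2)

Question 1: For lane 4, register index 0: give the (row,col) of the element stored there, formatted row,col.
L=4⇒gr=4>>2=1, th=4&3=0
[0]⇒row 1+0=1  col 0·2+0=0

1,0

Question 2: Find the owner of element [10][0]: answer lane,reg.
8,2

r=10⇒gr=2,Rb=1  c=0⇒th=0,odd=0
L=2*4+0=8  i=1*2+0=2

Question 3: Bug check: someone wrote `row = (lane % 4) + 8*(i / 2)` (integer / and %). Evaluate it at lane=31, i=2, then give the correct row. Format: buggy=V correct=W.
`(lane % 4) + 8*(i / 2)`[31,2]⇒11
31: gr=7,th=3
[2] (7+8,3*2+0) = (15,6)
row: 11 vs 15

buggy=11 correct=15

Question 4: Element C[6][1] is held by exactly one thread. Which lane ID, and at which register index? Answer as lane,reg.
r: 6->gid=6,r8=0  c: 1->tid=0,i&1=1
L=6*4+0=24  i=0*2+1=1

24,1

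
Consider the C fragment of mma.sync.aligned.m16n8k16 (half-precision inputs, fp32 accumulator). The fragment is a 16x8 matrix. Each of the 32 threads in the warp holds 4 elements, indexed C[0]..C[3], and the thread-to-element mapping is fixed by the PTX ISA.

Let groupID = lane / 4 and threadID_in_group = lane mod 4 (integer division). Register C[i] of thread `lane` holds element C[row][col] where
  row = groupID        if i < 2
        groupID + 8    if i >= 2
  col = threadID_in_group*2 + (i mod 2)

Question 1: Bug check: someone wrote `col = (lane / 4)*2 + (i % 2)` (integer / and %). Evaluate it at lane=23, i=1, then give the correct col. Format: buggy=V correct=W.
`(lane / 4)*2 + (i % 2)`[23,1]->11
L=23->gid=23>>2=5, tid=23&3=3
[1]->row 5+0=5  col 3·2+1=7
col: 11 vs 7

buggy=11 correct=7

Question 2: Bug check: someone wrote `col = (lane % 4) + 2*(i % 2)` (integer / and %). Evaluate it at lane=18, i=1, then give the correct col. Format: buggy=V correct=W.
`(lane % 4) + 2*(i % 2)`[18,1]->4
lane 18->18/4=4, 18 mod 4=2
i=1  r:4+0->4  c:2·2+1->5
col: 4 vs 5

buggy=4 correct=5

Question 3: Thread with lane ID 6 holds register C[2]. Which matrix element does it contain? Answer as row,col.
6: g=1,t=2
[2] (1+8,2*2+0) = (9,4)

9,4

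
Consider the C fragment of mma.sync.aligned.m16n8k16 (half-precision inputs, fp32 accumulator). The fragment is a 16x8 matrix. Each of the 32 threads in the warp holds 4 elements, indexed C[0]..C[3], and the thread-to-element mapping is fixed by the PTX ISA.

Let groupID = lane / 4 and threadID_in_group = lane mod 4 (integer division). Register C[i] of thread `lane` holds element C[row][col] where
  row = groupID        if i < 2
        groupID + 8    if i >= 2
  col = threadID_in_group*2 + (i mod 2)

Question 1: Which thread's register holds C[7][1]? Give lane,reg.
28,1

r=7→G=7,rhi=0  c=1→T=0,p=1
L=7*4+0=28  i=0*2+1=1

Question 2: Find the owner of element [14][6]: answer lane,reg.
27,2

r=14->g=6,rb=1  c=6->t=3,b0=0
L=6*4+3=27  i=1*2+0=2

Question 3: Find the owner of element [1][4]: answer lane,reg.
r:1=>grp=1,rB=0  c:4=>tig=2,lo=0
L=1*4+2=6  i=0*2+0=0

6,0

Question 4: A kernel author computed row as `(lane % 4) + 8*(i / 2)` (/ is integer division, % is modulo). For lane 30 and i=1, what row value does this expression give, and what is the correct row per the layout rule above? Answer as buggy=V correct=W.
`(lane % 4) + 8*(i / 2)`[30,1]→2
30: G=7,T=2
[1] (7+0,2*2+1) = (7,5)
row: 2 vs 7

buggy=2 correct=7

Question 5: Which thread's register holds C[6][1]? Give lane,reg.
r:6=>grp=6,rB=0  c:1=>tig=0,lo=1
L=6*4+0=24  i=0*2+1=1

24,1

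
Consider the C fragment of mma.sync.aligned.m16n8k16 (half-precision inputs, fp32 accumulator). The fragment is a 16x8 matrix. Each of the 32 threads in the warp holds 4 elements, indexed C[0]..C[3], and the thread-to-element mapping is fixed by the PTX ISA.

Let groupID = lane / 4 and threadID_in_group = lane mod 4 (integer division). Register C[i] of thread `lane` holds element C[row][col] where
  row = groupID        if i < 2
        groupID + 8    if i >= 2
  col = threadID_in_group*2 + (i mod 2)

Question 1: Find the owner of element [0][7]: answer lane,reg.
r:0=>grp=0,rB=0  c:7=>tig=3,lo=1
L=0*4+3=3  i=0*2+1=1

3,1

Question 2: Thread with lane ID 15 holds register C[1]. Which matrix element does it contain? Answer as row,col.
L=15⇒gr=15>>2=3, th=15&3=3
[1]⇒row 3+0=3  col 3·2+1=7

3,7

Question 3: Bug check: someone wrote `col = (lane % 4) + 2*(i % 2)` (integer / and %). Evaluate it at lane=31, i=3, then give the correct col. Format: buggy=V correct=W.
buggy=5 correct=7

`(lane % 4) + 2*(i % 2)`[31,3]⇒5
31: gr=7,th=3
[3] (7+8,3*2+1) = (15,7)
col: 5 vs 7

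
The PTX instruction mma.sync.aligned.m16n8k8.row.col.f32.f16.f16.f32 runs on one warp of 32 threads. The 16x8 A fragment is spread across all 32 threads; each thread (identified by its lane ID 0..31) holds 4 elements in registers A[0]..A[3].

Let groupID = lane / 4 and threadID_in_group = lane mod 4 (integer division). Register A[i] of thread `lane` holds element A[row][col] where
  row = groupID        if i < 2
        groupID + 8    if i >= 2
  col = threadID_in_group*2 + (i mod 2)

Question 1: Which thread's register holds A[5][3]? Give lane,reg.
r=5->g=5,rb=0  c=3->t=1,b0=1
L=5*4+1=21  i=0*2+1=1

21,1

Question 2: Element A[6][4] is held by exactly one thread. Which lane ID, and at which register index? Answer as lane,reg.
r=6→G=6,rhi=0  c=4→T=2,p=0
L=6*4+2=26  i=0*2+0=0

26,0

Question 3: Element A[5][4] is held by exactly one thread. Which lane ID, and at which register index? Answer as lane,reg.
22,0

r=5→G=5,rhi=0  c=4→T=2,p=0
L=5*4+2=22  i=0*2+0=0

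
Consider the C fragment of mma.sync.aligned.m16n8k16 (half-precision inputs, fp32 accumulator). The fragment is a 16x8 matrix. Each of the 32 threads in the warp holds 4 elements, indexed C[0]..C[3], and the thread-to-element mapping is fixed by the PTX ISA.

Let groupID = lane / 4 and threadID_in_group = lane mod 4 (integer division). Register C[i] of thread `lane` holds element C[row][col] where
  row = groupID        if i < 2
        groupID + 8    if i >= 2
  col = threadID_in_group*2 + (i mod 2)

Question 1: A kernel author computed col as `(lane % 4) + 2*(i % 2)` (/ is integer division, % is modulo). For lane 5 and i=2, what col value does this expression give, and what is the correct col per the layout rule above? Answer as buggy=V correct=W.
buggy=1 correct=2

`(lane % 4) + 2*(i % 2)`[5,2]->1
lane 5->5/4=1, 5 mod 4=1
i=2  r:1+8->9  c:2·1+0->2
col: 1 vs 2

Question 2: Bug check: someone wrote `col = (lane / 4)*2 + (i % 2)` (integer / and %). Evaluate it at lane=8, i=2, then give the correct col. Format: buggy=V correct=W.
buggy=4 correct=0

`(lane / 4)*2 + (i % 2)`[8,2]=>4
lane 8=>8/4=2, 8 mod 4=0
i=2  r:2+8=>10  c:2·0+0=>0
col: 4 vs 0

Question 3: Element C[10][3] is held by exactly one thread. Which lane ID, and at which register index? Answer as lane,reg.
r:10=>grp=2,rB=1  c:3=>tig=1,lo=1
L=2*4+1=9  i=1*2+1=3

9,3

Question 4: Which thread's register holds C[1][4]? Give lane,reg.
r=1→G=1,rhi=0  c=4→T=2,p=0
L=1*4+2=6  i=0*2+0=0

6,0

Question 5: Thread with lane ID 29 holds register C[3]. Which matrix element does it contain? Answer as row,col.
L=29->g=29>>2=7, t=29&3=1
[3]->row 7+8=15  col 1·2+1=3

15,3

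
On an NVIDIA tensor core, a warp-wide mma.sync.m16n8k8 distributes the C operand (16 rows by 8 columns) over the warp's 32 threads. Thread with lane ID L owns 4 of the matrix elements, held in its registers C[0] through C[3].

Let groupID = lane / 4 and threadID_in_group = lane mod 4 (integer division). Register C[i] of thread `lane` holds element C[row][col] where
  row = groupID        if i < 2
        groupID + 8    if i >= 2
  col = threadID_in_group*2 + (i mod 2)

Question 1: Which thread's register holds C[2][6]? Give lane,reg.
r: 2->gid=2,r8=0  c: 6->tid=3,i&1=0
L=2*4+3=11  i=0*2+0=0

11,0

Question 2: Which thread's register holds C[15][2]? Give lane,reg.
29,2

r=15⇒gr=7,Rb=1  c=2⇒th=1,odd=0
L=7*4+1=29  i=1*2+0=2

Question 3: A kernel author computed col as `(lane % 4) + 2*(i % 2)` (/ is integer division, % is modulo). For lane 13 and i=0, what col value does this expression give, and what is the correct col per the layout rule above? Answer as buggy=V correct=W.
buggy=1 correct=2

`(lane % 4) + 2*(i % 2)`[13,0]->1
L=13->gid=13>>2=3, tid=13&3=1
[0]->row 3+0=3  col 1·2+0=2
col: 1 vs 2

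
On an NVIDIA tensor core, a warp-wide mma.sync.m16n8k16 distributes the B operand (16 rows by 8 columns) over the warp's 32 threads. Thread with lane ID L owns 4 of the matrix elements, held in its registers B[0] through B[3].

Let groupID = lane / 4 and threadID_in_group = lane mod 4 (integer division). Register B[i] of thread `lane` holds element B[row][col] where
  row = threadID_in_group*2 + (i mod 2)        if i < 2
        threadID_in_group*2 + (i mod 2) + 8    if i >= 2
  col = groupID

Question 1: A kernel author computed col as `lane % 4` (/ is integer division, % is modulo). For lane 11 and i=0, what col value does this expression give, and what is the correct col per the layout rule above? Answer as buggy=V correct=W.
`lane % 4`[11,0]=>3
lane 11: grp=2 (11/4), tig=3 (11%4)
i=0: r=3*2+0+0=6, c=grp=2
col: 3 vs 2

buggy=3 correct=2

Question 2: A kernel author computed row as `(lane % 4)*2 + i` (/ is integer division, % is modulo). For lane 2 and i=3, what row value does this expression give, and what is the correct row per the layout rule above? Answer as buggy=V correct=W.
buggy=7 correct=13

`(lane % 4)*2 + i`[2,3]→7
L=2→G=2>>2=0, T=2&3=2
[3]→row 2·2+1+8=13  col G=0
row: 7 vs 13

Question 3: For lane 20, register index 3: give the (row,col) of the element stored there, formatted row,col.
9,5

lane 20->20/4=5, 20 mod 4=0
i=3  r:2·0+1+8->9  c:5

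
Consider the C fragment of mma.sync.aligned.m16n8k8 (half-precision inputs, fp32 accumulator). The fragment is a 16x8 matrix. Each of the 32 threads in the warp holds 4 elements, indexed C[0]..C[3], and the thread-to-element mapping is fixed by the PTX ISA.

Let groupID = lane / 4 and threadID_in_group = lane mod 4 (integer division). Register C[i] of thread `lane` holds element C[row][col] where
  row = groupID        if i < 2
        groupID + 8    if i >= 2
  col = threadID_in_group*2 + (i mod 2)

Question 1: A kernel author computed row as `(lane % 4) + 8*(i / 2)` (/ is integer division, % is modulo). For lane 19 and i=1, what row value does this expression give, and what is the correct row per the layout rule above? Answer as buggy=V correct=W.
`(lane % 4) + 8*(i / 2)`[19,1]->3
lane 19->19/4=4, 19 mod 4=3
i=1  r:4+0->4  c:2·3+1->7
row: 3 vs 4

buggy=3 correct=4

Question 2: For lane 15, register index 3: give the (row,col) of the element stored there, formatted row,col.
lane 15→15/4=3, 15 mod 4=3
i=3  r:3+8→11  c:2·3+1→7

11,7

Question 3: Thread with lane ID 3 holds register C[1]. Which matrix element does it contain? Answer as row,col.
3: gr=0,th=3
[1] (0+0,3*2+1) = (0,7)

0,7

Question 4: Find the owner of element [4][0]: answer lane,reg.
r=4->g=4,rb=0  c=0->t=0,b0=0
L=4*4+0=16  i=0*2+0=0

16,0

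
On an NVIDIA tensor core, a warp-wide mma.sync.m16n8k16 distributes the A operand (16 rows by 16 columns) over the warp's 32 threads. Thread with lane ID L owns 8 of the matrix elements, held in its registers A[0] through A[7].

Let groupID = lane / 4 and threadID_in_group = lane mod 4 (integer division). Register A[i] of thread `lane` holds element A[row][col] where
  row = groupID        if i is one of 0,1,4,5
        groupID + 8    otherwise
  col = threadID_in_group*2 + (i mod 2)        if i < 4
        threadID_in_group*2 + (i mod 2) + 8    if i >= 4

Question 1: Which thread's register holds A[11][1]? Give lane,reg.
r:11=>grp=3,rB=1  c:1=>cB=0,tig=0,lo=1
L=3*4+0=12  i=0*4+1*2+1=3

12,3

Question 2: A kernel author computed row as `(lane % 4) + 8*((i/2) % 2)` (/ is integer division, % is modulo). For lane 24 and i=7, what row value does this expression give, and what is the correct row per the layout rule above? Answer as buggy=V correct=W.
`(lane % 4) + 8*((i/2) % 2)`[24,7]⇒8
lane 24⇒24/4=6, 24 mod 4=0
i=7  r:6+8⇒14  c:2·0+1+8⇒9
row: 8 vs 14

buggy=8 correct=14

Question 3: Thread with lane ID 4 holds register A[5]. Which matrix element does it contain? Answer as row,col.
1,9

lane 4⇒4/4=1, 4 mod 4=0
i=5  r:1+0⇒1  c:2·0+1+8⇒9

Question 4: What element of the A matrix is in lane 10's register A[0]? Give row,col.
lane 10→10/4=2, 10 mod 4=2
i=0  r:2+0→2  c:2·2+0+0→4

2,4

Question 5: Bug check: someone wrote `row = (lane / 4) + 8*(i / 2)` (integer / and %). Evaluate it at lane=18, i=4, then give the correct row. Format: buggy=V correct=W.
`(lane / 4) + 8*(i / 2)`[18,4]->20
18: gid=4,tid=2
[4] (4+0,2*2+0+8) = (4,12)
row: 20 vs 4

buggy=20 correct=4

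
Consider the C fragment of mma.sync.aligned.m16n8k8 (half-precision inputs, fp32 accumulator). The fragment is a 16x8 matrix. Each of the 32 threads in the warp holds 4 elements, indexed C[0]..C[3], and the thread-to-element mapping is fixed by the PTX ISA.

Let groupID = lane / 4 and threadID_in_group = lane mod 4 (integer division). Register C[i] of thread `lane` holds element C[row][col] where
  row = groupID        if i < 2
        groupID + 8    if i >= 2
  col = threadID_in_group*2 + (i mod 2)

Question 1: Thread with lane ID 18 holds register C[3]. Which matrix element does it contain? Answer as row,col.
12,5

lane 18: G=4 (18/4), T=2 (18%4)
i=3: r=4+8=12, c=2*2+1=5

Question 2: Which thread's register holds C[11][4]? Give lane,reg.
14,2

r=11→G=3,rhi=1  c=4→T=2,p=0
L=3*4+2=14  i=1*2+0=2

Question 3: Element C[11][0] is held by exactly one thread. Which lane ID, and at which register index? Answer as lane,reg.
r=11->g=3,rb=1  c=0->t=0,b0=0
L=3*4+0=12  i=1*2+0=2

12,2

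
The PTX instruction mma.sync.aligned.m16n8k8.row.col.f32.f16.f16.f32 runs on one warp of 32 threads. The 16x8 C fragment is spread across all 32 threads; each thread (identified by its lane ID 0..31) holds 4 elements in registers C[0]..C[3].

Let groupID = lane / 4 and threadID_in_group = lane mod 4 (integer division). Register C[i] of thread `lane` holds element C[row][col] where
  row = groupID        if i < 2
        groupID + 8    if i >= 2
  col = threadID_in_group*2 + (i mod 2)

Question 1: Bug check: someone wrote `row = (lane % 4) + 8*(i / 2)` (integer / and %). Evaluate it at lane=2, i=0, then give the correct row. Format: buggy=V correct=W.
`(lane % 4) + 8*(i / 2)`[2,0]=>2
lane 2=>2/4=0, 2 mod 4=2
i=0  r:0+0=>0  c:2·2+0=>4
row: 2 vs 0

buggy=2 correct=0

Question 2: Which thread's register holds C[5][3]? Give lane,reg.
21,1

r=5⇒gr=5,Rb=0  c=3⇒th=1,odd=1
L=5*4+1=21  i=0*2+1=1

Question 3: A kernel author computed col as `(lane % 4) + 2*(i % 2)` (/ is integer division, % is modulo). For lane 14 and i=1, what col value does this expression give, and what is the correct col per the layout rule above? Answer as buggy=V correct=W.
buggy=4 correct=5

`(lane % 4) + 2*(i % 2)`[14,1]->4
14: gid=3,tid=2
[1] (3+0,2*2+1) = (3,5)
col: 4 vs 5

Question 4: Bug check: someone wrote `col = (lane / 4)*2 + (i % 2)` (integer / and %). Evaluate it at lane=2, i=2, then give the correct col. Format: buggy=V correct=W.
buggy=0 correct=4

`(lane / 4)*2 + (i % 2)`[2,2]->0
2: g=0,t=2
[2] (0+8,2*2+0) = (8,4)
col: 0 vs 4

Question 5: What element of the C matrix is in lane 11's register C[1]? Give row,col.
L=11→G=11>>2=2, T=11&3=3
[1]→row 2+0=2  col 3·2+1=7

2,7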